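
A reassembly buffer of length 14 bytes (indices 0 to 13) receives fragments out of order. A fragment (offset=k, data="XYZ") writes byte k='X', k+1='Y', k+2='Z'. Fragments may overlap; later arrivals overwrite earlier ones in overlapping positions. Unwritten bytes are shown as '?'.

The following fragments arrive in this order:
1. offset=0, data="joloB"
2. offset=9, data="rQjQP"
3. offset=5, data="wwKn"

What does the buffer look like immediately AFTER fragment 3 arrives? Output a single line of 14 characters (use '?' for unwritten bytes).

Answer: joloBwwKnrQjQP

Derivation:
Fragment 1: offset=0 data="joloB" -> buffer=joloB?????????
Fragment 2: offset=9 data="rQjQP" -> buffer=joloB????rQjQP
Fragment 3: offset=5 data="wwKn" -> buffer=joloBwwKnrQjQP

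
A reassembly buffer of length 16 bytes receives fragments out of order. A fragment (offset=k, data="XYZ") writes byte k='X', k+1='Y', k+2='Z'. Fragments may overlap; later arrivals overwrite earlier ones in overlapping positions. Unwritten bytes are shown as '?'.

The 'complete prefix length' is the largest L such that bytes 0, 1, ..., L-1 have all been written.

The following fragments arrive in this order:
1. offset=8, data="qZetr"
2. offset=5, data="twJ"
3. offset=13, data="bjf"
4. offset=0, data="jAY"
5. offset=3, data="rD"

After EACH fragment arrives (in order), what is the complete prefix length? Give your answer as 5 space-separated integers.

Fragment 1: offset=8 data="qZetr" -> buffer=????????qZetr??? -> prefix_len=0
Fragment 2: offset=5 data="twJ" -> buffer=?????twJqZetr??? -> prefix_len=0
Fragment 3: offset=13 data="bjf" -> buffer=?????twJqZetrbjf -> prefix_len=0
Fragment 4: offset=0 data="jAY" -> buffer=jAY??twJqZetrbjf -> prefix_len=3
Fragment 5: offset=3 data="rD" -> buffer=jAYrDtwJqZetrbjf -> prefix_len=16

Answer: 0 0 0 3 16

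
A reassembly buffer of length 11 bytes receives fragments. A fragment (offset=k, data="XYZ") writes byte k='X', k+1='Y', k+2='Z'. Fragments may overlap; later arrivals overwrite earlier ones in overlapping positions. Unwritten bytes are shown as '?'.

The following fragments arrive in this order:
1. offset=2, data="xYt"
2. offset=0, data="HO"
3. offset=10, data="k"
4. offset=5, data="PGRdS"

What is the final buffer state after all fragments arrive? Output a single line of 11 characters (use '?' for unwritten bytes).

Answer: HOxYtPGRdSk

Derivation:
Fragment 1: offset=2 data="xYt" -> buffer=??xYt??????
Fragment 2: offset=0 data="HO" -> buffer=HOxYt??????
Fragment 3: offset=10 data="k" -> buffer=HOxYt?????k
Fragment 4: offset=5 data="PGRdS" -> buffer=HOxYtPGRdSk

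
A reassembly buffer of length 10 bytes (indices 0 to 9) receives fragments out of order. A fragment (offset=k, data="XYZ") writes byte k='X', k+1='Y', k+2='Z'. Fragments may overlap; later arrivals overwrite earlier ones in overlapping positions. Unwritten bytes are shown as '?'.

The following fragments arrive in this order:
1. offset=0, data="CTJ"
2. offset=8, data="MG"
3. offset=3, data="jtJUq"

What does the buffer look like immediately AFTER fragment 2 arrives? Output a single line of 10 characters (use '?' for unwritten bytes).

Fragment 1: offset=0 data="CTJ" -> buffer=CTJ???????
Fragment 2: offset=8 data="MG" -> buffer=CTJ?????MG

Answer: CTJ?????MG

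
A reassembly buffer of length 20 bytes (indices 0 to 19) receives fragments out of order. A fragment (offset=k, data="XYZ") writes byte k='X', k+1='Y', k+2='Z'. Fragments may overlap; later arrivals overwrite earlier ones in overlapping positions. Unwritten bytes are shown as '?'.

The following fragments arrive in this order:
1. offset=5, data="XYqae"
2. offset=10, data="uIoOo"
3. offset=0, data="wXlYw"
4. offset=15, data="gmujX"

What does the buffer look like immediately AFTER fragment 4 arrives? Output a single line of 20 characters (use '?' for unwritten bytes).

Fragment 1: offset=5 data="XYqae" -> buffer=?????XYqae??????????
Fragment 2: offset=10 data="uIoOo" -> buffer=?????XYqaeuIoOo?????
Fragment 3: offset=0 data="wXlYw" -> buffer=wXlYwXYqaeuIoOo?????
Fragment 4: offset=15 data="gmujX" -> buffer=wXlYwXYqaeuIoOogmujX

Answer: wXlYwXYqaeuIoOogmujX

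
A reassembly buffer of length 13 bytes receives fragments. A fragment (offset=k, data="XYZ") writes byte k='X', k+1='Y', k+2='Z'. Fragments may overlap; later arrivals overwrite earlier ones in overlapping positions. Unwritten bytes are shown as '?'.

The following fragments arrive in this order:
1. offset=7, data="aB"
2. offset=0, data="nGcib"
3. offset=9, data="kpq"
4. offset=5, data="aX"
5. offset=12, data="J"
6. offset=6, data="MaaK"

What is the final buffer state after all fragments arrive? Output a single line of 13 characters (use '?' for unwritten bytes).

Fragment 1: offset=7 data="aB" -> buffer=???????aB????
Fragment 2: offset=0 data="nGcib" -> buffer=nGcib??aB????
Fragment 3: offset=9 data="kpq" -> buffer=nGcib??aBkpq?
Fragment 4: offset=5 data="aX" -> buffer=nGcibaXaBkpq?
Fragment 5: offset=12 data="J" -> buffer=nGcibaXaBkpqJ
Fragment 6: offset=6 data="MaaK" -> buffer=nGcibaMaaKpqJ

Answer: nGcibaMaaKpqJ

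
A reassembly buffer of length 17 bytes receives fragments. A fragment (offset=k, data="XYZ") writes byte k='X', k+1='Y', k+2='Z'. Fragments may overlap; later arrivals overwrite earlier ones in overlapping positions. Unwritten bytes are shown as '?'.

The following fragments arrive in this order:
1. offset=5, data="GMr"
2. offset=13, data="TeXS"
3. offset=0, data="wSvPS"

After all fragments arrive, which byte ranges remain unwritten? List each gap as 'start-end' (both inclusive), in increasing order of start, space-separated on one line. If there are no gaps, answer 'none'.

Answer: 8-12

Derivation:
Fragment 1: offset=5 len=3
Fragment 2: offset=13 len=4
Fragment 3: offset=0 len=5
Gaps: 8-12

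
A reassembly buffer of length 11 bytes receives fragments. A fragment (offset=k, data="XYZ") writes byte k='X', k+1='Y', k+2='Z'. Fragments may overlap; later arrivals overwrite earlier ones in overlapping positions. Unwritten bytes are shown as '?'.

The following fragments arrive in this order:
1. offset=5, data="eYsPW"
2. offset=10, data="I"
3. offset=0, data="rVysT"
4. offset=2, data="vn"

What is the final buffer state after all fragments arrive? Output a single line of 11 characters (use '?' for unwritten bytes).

Answer: rVvnTeYsPWI

Derivation:
Fragment 1: offset=5 data="eYsPW" -> buffer=?????eYsPW?
Fragment 2: offset=10 data="I" -> buffer=?????eYsPWI
Fragment 3: offset=0 data="rVysT" -> buffer=rVysTeYsPWI
Fragment 4: offset=2 data="vn" -> buffer=rVvnTeYsPWI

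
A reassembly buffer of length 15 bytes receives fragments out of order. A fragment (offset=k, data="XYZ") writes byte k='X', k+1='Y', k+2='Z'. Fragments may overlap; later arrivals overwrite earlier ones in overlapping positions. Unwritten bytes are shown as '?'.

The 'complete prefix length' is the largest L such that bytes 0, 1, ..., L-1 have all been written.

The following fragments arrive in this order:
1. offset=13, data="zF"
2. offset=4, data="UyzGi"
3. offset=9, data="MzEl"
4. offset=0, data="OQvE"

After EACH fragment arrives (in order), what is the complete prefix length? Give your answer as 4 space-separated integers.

Answer: 0 0 0 15

Derivation:
Fragment 1: offset=13 data="zF" -> buffer=?????????????zF -> prefix_len=0
Fragment 2: offset=4 data="UyzGi" -> buffer=????UyzGi????zF -> prefix_len=0
Fragment 3: offset=9 data="MzEl" -> buffer=????UyzGiMzElzF -> prefix_len=0
Fragment 4: offset=0 data="OQvE" -> buffer=OQvEUyzGiMzElzF -> prefix_len=15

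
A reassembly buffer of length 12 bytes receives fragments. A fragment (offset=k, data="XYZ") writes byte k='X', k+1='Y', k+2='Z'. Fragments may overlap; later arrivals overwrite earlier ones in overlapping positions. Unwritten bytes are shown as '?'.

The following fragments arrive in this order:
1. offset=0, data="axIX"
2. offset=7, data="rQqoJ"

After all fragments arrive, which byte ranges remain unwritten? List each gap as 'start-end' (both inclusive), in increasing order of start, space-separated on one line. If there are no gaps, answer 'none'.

Fragment 1: offset=0 len=4
Fragment 2: offset=7 len=5
Gaps: 4-6

Answer: 4-6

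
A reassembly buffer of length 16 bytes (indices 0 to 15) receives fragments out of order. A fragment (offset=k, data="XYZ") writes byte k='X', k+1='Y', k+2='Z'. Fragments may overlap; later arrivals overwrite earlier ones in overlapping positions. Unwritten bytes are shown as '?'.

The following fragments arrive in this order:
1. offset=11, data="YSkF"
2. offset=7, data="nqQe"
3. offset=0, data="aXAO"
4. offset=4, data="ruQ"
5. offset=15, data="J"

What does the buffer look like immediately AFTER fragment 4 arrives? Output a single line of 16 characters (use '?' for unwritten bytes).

Answer: aXAOruQnqQeYSkF?

Derivation:
Fragment 1: offset=11 data="YSkF" -> buffer=???????????YSkF?
Fragment 2: offset=7 data="nqQe" -> buffer=???????nqQeYSkF?
Fragment 3: offset=0 data="aXAO" -> buffer=aXAO???nqQeYSkF?
Fragment 4: offset=4 data="ruQ" -> buffer=aXAOruQnqQeYSkF?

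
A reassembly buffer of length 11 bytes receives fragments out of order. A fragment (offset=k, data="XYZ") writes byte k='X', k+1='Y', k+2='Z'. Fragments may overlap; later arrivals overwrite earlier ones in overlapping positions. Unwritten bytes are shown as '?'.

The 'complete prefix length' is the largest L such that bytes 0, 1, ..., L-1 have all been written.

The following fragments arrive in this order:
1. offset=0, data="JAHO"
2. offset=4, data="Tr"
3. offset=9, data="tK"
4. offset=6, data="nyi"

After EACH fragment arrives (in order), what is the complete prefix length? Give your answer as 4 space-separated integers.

Answer: 4 6 6 11

Derivation:
Fragment 1: offset=0 data="JAHO" -> buffer=JAHO??????? -> prefix_len=4
Fragment 2: offset=4 data="Tr" -> buffer=JAHOTr????? -> prefix_len=6
Fragment 3: offset=9 data="tK" -> buffer=JAHOTr???tK -> prefix_len=6
Fragment 4: offset=6 data="nyi" -> buffer=JAHOTrnyitK -> prefix_len=11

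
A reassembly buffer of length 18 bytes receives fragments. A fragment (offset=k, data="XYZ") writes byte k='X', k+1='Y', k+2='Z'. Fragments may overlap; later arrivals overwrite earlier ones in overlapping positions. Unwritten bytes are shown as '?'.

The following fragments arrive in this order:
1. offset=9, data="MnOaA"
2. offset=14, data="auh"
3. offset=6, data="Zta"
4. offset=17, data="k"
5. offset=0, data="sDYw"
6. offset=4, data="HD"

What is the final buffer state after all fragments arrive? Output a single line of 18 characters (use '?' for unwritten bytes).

Fragment 1: offset=9 data="MnOaA" -> buffer=?????????MnOaA????
Fragment 2: offset=14 data="auh" -> buffer=?????????MnOaAauh?
Fragment 3: offset=6 data="Zta" -> buffer=??????ZtaMnOaAauh?
Fragment 4: offset=17 data="k" -> buffer=??????ZtaMnOaAauhk
Fragment 5: offset=0 data="sDYw" -> buffer=sDYw??ZtaMnOaAauhk
Fragment 6: offset=4 data="HD" -> buffer=sDYwHDZtaMnOaAauhk

Answer: sDYwHDZtaMnOaAauhk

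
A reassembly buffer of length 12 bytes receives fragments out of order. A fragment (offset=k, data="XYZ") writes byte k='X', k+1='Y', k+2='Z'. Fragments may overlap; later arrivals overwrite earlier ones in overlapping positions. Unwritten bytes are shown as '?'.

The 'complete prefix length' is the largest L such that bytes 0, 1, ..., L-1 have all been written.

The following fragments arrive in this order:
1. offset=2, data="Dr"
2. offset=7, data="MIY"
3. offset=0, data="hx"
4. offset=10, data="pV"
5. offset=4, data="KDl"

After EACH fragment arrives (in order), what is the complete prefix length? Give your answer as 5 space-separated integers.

Answer: 0 0 4 4 12

Derivation:
Fragment 1: offset=2 data="Dr" -> buffer=??Dr???????? -> prefix_len=0
Fragment 2: offset=7 data="MIY" -> buffer=??Dr???MIY?? -> prefix_len=0
Fragment 3: offset=0 data="hx" -> buffer=hxDr???MIY?? -> prefix_len=4
Fragment 4: offset=10 data="pV" -> buffer=hxDr???MIYpV -> prefix_len=4
Fragment 5: offset=4 data="KDl" -> buffer=hxDrKDlMIYpV -> prefix_len=12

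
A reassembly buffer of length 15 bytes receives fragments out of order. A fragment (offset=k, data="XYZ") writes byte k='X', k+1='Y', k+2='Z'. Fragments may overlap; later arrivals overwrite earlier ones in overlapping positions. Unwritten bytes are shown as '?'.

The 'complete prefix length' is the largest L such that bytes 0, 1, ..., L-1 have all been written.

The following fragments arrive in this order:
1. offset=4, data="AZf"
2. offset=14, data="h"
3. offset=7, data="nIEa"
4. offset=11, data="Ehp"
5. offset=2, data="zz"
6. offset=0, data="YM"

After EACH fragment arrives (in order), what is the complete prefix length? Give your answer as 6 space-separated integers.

Answer: 0 0 0 0 0 15

Derivation:
Fragment 1: offset=4 data="AZf" -> buffer=????AZf???????? -> prefix_len=0
Fragment 2: offset=14 data="h" -> buffer=????AZf???????h -> prefix_len=0
Fragment 3: offset=7 data="nIEa" -> buffer=????AZfnIEa???h -> prefix_len=0
Fragment 4: offset=11 data="Ehp" -> buffer=????AZfnIEaEhph -> prefix_len=0
Fragment 5: offset=2 data="zz" -> buffer=??zzAZfnIEaEhph -> prefix_len=0
Fragment 6: offset=0 data="YM" -> buffer=YMzzAZfnIEaEhph -> prefix_len=15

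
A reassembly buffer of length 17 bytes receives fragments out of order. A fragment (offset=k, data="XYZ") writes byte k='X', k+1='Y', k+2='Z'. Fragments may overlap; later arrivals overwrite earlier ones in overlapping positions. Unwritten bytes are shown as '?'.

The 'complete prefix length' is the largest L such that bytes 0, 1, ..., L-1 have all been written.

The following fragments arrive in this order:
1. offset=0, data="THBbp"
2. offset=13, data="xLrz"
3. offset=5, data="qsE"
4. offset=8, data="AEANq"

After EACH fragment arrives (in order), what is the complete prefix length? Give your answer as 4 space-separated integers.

Answer: 5 5 8 17

Derivation:
Fragment 1: offset=0 data="THBbp" -> buffer=THBbp???????????? -> prefix_len=5
Fragment 2: offset=13 data="xLrz" -> buffer=THBbp????????xLrz -> prefix_len=5
Fragment 3: offset=5 data="qsE" -> buffer=THBbpqsE?????xLrz -> prefix_len=8
Fragment 4: offset=8 data="AEANq" -> buffer=THBbpqsEAEANqxLrz -> prefix_len=17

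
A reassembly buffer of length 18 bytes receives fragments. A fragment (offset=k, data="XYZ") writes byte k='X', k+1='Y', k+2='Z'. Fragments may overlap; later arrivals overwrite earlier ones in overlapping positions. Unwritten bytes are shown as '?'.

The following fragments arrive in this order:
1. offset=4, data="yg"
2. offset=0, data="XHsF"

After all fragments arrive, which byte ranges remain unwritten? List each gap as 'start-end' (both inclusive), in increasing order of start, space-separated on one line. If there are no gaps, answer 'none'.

Answer: 6-17

Derivation:
Fragment 1: offset=4 len=2
Fragment 2: offset=0 len=4
Gaps: 6-17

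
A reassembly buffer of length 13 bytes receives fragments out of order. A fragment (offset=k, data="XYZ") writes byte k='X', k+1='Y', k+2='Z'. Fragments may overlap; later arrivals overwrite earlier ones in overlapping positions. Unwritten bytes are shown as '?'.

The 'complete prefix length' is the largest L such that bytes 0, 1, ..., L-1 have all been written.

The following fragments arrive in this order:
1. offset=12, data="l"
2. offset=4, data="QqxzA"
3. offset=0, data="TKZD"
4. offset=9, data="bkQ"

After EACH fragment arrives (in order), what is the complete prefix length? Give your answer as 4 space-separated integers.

Answer: 0 0 9 13

Derivation:
Fragment 1: offset=12 data="l" -> buffer=????????????l -> prefix_len=0
Fragment 2: offset=4 data="QqxzA" -> buffer=????QqxzA???l -> prefix_len=0
Fragment 3: offset=0 data="TKZD" -> buffer=TKZDQqxzA???l -> prefix_len=9
Fragment 4: offset=9 data="bkQ" -> buffer=TKZDQqxzAbkQl -> prefix_len=13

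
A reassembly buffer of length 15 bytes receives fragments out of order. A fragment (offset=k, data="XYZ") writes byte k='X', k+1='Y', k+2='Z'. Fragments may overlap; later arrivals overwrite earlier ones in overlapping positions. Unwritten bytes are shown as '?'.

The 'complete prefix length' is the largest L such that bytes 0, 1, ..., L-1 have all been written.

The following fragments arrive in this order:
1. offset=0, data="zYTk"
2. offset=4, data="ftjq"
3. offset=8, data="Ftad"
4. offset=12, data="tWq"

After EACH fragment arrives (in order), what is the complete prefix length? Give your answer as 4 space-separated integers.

Answer: 4 8 12 15

Derivation:
Fragment 1: offset=0 data="zYTk" -> buffer=zYTk??????????? -> prefix_len=4
Fragment 2: offset=4 data="ftjq" -> buffer=zYTkftjq??????? -> prefix_len=8
Fragment 3: offset=8 data="Ftad" -> buffer=zYTkftjqFtad??? -> prefix_len=12
Fragment 4: offset=12 data="tWq" -> buffer=zYTkftjqFtadtWq -> prefix_len=15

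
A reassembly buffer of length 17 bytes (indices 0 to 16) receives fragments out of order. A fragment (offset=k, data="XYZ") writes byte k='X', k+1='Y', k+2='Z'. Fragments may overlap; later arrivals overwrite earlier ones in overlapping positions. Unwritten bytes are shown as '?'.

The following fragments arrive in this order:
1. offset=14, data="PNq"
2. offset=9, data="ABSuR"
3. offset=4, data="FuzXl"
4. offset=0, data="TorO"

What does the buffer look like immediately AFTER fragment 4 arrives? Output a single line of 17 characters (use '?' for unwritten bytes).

Answer: TorOFuzXlABSuRPNq

Derivation:
Fragment 1: offset=14 data="PNq" -> buffer=??????????????PNq
Fragment 2: offset=9 data="ABSuR" -> buffer=?????????ABSuRPNq
Fragment 3: offset=4 data="FuzXl" -> buffer=????FuzXlABSuRPNq
Fragment 4: offset=0 data="TorO" -> buffer=TorOFuzXlABSuRPNq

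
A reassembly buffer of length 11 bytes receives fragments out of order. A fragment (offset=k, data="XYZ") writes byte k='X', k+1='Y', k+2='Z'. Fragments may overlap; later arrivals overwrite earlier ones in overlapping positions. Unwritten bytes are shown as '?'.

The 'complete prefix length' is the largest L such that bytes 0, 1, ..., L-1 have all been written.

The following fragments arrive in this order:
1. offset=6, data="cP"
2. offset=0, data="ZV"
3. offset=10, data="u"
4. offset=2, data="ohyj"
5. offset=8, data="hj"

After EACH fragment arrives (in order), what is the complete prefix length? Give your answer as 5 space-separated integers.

Fragment 1: offset=6 data="cP" -> buffer=??????cP??? -> prefix_len=0
Fragment 2: offset=0 data="ZV" -> buffer=ZV????cP??? -> prefix_len=2
Fragment 3: offset=10 data="u" -> buffer=ZV????cP??u -> prefix_len=2
Fragment 4: offset=2 data="ohyj" -> buffer=ZVohyjcP??u -> prefix_len=8
Fragment 5: offset=8 data="hj" -> buffer=ZVohyjcPhju -> prefix_len=11

Answer: 0 2 2 8 11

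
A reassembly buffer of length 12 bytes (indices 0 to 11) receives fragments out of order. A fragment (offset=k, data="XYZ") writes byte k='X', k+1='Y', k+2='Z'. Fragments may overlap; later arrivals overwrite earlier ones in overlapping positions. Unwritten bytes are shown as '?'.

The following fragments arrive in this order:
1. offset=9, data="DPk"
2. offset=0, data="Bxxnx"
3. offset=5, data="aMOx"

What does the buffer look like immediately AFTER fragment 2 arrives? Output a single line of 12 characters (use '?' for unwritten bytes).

Answer: Bxxnx????DPk

Derivation:
Fragment 1: offset=9 data="DPk" -> buffer=?????????DPk
Fragment 2: offset=0 data="Bxxnx" -> buffer=Bxxnx????DPk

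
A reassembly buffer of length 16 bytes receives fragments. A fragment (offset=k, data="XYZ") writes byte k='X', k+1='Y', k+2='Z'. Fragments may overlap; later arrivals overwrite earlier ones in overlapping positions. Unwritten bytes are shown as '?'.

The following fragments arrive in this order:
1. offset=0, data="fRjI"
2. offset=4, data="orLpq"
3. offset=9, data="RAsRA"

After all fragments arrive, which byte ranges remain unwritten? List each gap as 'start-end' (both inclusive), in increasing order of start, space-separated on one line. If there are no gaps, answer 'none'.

Answer: 14-15

Derivation:
Fragment 1: offset=0 len=4
Fragment 2: offset=4 len=5
Fragment 3: offset=9 len=5
Gaps: 14-15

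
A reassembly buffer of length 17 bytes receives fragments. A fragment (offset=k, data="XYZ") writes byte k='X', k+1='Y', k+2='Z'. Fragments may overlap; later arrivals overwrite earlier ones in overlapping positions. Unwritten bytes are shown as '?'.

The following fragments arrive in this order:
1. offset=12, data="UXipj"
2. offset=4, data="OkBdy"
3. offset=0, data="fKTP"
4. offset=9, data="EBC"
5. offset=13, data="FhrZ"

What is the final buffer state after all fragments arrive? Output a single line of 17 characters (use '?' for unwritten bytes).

Fragment 1: offset=12 data="UXipj" -> buffer=????????????UXipj
Fragment 2: offset=4 data="OkBdy" -> buffer=????OkBdy???UXipj
Fragment 3: offset=0 data="fKTP" -> buffer=fKTPOkBdy???UXipj
Fragment 4: offset=9 data="EBC" -> buffer=fKTPOkBdyEBCUXipj
Fragment 5: offset=13 data="FhrZ" -> buffer=fKTPOkBdyEBCUFhrZ

Answer: fKTPOkBdyEBCUFhrZ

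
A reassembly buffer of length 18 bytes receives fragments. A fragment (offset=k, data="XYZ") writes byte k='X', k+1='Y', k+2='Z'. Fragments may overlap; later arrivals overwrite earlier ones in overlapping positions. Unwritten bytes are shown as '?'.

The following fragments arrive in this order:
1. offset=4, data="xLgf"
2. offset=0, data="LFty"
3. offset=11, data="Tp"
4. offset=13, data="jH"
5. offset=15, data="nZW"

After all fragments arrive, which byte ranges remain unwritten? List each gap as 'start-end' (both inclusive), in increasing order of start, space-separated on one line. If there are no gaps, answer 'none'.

Fragment 1: offset=4 len=4
Fragment 2: offset=0 len=4
Fragment 3: offset=11 len=2
Fragment 4: offset=13 len=2
Fragment 5: offset=15 len=3
Gaps: 8-10

Answer: 8-10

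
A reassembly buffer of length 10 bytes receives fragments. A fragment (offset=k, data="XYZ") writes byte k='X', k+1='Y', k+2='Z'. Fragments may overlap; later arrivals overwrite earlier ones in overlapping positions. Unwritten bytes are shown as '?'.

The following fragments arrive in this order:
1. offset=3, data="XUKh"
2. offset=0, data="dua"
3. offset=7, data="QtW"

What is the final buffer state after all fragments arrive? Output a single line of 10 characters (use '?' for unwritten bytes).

Answer: duaXUKhQtW

Derivation:
Fragment 1: offset=3 data="XUKh" -> buffer=???XUKh???
Fragment 2: offset=0 data="dua" -> buffer=duaXUKh???
Fragment 3: offset=7 data="QtW" -> buffer=duaXUKhQtW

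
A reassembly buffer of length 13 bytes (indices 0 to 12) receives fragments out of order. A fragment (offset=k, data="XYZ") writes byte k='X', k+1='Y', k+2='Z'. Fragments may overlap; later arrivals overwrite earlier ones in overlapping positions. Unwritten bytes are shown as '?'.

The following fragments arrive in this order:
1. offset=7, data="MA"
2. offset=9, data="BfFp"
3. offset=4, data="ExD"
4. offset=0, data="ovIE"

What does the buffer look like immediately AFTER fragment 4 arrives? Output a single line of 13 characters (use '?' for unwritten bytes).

Fragment 1: offset=7 data="MA" -> buffer=???????MA????
Fragment 2: offset=9 data="BfFp" -> buffer=???????MABfFp
Fragment 3: offset=4 data="ExD" -> buffer=????ExDMABfFp
Fragment 4: offset=0 data="ovIE" -> buffer=ovIEExDMABfFp

Answer: ovIEExDMABfFp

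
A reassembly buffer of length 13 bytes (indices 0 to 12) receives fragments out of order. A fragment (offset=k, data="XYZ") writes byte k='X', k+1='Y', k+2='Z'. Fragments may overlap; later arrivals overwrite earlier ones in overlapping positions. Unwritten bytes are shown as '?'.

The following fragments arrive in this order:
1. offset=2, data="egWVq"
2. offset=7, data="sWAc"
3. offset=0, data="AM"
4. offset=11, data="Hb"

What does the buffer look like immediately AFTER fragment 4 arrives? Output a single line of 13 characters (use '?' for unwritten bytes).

Answer: AMegWVqsWAcHb

Derivation:
Fragment 1: offset=2 data="egWVq" -> buffer=??egWVq??????
Fragment 2: offset=7 data="sWAc" -> buffer=??egWVqsWAc??
Fragment 3: offset=0 data="AM" -> buffer=AMegWVqsWAc??
Fragment 4: offset=11 data="Hb" -> buffer=AMegWVqsWAcHb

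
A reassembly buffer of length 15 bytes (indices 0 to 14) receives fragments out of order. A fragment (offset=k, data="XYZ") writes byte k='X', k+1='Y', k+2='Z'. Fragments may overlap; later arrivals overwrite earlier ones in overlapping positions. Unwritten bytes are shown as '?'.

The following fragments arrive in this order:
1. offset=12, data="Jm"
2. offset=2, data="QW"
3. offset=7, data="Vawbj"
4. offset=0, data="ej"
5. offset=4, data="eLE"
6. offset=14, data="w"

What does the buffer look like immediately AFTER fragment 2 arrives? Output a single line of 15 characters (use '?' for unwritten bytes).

Fragment 1: offset=12 data="Jm" -> buffer=????????????Jm?
Fragment 2: offset=2 data="QW" -> buffer=??QW????????Jm?

Answer: ??QW????????Jm?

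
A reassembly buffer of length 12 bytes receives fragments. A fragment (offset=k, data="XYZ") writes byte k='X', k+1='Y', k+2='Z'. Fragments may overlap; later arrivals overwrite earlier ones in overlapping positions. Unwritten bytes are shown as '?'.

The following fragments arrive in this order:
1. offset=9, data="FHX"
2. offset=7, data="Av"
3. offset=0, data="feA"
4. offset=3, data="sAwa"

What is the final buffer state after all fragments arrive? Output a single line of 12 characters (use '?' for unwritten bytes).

Answer: feAsAwaAvFHX

Derivation:
Fragment 1: offset=9 data="FHX" -> buffer=?????????FHX
Fragment 2: offset=7 data="Av" -> buffer=???????AvFHX
Fragment 3: offset=0 data="feA" -> buffer=feA????AvFHX
Fragment 4: offset=3 data="sAwa" -> buffer=feAsAwaAvFHX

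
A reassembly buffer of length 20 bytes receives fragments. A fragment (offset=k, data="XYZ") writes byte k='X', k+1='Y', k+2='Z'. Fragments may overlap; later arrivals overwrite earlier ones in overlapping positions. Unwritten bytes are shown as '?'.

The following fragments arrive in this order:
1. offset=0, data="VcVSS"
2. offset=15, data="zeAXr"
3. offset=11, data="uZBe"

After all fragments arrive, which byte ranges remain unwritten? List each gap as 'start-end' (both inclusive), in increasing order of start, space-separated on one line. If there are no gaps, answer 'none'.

Fragment 1: offset=0 len=5
Fragment 2: offset=15 len=5
Fragment 3: offset=11 len=4
Gaps: 5-10

Answer: 5-10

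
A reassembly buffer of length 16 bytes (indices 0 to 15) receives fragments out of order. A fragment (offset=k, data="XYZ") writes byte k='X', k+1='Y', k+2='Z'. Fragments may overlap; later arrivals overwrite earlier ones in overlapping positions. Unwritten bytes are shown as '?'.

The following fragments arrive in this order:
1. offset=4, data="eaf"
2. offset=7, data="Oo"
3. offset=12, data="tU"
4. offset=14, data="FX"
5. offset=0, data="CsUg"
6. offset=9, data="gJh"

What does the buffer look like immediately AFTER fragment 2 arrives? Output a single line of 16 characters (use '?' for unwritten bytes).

Answer: ????eafOo???????

Derivation:
Fragment 1: offset=4 data="eaf" -> buffer=????eaf?????????
Fragment 2: offset=7 data="Oo" -> buffer=????eafOo???????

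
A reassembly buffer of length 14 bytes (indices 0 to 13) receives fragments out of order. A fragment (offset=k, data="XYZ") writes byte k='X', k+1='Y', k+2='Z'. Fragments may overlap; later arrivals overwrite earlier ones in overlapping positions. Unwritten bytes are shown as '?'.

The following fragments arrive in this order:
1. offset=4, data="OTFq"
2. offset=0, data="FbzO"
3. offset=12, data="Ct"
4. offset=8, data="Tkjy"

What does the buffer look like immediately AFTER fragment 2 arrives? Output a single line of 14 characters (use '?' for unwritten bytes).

Fragment 1: offset=4 data="OTFq" -> buffer=????OTFq??????
Fragment 2: offset=0 data="FbzO" -> buffer=FbzOOTFq??????

Answer: FbzOOTFq??????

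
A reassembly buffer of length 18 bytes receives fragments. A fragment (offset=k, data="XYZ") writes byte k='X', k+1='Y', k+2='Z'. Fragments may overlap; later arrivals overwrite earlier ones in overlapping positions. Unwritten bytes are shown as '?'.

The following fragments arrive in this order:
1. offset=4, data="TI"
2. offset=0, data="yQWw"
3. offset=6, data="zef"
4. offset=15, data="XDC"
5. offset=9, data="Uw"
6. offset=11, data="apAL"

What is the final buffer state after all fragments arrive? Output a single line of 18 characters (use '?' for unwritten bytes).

Fragment 1: offset=4 data="TI" -> buffer=????TI????????????
Fragment 2: offset=0 data="yQWw" -> buffer=yQWwTI????????????
Fragment 3: offset=6 data="zef" -> buffer=yQWwTIzef?????????
Fragment 4: offset=15 data="XDC" -> buffer=yQWwTIzef??????XDC
Fragment 5: offset=9 data="Uw" -> buffer=yQWwTIzefUw????XDC
Fragment 6: offset=11 data="apAL" -> buffer=yQWwTIzefUwapALXDC

Answer: yQWwTIzefUwapALXDC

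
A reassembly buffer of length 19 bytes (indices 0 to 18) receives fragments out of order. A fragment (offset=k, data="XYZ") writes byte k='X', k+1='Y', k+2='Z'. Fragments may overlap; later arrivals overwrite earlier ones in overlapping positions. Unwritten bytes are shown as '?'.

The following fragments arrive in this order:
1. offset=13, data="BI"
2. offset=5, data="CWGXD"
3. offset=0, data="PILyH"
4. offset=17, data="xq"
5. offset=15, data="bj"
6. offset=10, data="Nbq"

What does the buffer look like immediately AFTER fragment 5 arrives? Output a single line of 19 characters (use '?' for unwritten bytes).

Answer: PILyHCWGXD???BIbjxq

Derivation:
Fragment 1: offset=13 data="BI" -> buffer=?????????????BI????
Fragment 2: offset=5 data="CWGXD" -> buffer=?????CWGXD???BI????
Fragment 3: offset=0 data="PILyH" -> buffer=PILyHCWGXD???BI????
Fragment 4: offset=17 data="xq" -> buffer=PILyHCWGXD???BI??xq
Fragment 5: offset=15 data="bj" -> buffer=PILyHCWGXD???BIbjxq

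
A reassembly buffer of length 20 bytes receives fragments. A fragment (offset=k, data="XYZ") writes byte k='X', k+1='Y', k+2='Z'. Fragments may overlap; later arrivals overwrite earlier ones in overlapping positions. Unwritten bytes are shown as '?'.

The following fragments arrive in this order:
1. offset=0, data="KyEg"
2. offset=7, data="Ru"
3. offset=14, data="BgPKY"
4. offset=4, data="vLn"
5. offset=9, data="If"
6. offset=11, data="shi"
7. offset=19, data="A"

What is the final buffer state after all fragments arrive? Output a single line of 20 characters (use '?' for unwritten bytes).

Answer: KyEgvLnRuIfshiBgPKYA

Derivation:
Fragment 1: offset=0 data="KyEg" -> buffer=KyEg????????????????
Fragment 2: offset=7 data="Ru" -> buffer=KyEg???Ru???????????
Fragment 3: offset=14 data="BgPKY" -> buffer=KyEg???Ru?????BgPKY?
Fragment 4: offset=4 data="vLn" -> buffer=KyEgvLnRu?????BgPKY?
Fragment 5: offset=9 data="If" -> buffer=KyEgvLnRuIf???BgPKY?
Fragment 6: offset=11 data="shi" -> buffer=KyEgvLnRuIfshiBgPKY?
Fragment 7: offset=19 data="A" -> buffer=KyEgvLnRuIfshiBgPKYA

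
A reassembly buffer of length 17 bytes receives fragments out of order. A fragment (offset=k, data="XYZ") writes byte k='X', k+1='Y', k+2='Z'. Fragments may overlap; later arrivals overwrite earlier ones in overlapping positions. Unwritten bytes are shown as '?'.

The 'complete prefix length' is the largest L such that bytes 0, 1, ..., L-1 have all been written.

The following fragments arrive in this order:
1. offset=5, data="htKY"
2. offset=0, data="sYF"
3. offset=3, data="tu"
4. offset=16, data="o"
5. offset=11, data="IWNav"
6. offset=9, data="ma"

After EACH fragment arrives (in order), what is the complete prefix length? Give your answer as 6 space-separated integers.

Answer: 0 3 9 9 9 17

Derivation:
Fragment 1: offset=5 data="htKY" -> buffer=?????htKY???????? -> prefix_len=0
Fragment 2: offset=0 data="sYF" -> buffer=sYF??htKY???????? -> prefix_len=3
Fragment 3: offset=3 data="tu" -> buffer=sYFtuhtKY???????? -> prefix_len=9
Fragment 4: offset=16 data="o" -> buffer=sYFtuhtKY???????o -> prefix_len=9
Fragment 5: offset=11 data="IWNav" -> buffer=sYFtuhtKY??IWNavo -> prefix_len=9
Fragment 6: offset=9 data="ma" -> buffer=sYFtuhtKYmaIWNavo -> prefix_len=17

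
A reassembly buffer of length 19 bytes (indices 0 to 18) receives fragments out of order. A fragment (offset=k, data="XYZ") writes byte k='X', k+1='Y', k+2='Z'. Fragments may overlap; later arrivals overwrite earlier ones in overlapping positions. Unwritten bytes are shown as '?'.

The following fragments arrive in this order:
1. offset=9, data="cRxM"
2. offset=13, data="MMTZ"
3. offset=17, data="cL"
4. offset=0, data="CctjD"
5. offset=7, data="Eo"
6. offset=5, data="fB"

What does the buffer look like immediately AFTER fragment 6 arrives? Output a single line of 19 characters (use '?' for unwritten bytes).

Answer: CctjDfBEocRxMMMTZcL

Derivation:
Fragment 1: offset=9 data="cRxM" -> buffer=?????????cRxM??????
Fragment 2: offset=13 data="MMTZ" -> buffer=?????????cRxMMMTZ??
Fragment 3: offset=17 data="cL" -> buffer=?????????cRxMMMTZcL
Fragment 4: offset=0 data="CctjD" -> buffer=CctjD????cRxMMMTZcL
Fragment 5: offset=7 data="Eo" -> buffer=CctjD??EocRxMMMTZcL
Fragment 6: offset=5 data="fB" -> buffer=CctjDfBEocRxMMMTZcL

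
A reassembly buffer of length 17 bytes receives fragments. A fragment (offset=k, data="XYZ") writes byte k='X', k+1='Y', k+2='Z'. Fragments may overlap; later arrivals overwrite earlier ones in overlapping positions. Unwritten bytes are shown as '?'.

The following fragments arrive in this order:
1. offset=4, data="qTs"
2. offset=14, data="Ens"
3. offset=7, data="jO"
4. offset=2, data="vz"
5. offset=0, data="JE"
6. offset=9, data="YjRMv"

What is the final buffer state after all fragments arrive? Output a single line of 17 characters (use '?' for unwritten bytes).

Fragment 1: offset=4 data="qTs" -> buffer=????qTs??????????
Fragment 2: offset=14 data="Ens" -> buffer=????qTs???????Ens
Fragment 3: offset=7 data="jO" -> buffer=????qTsjO?????Ens
Fragment 4: offset=2 data="vz" -> buffer=??vzqTsjO?????Ens
Fragment 5: offset=0 data="JE" -> buffer=JEvzqTsjO?????Ens
Fragment 6: offset=9 data="YjRMv" -> buffer=JEvzqTsjOYjRMvEns

Answer: JEvzqTsjOYjRMvEns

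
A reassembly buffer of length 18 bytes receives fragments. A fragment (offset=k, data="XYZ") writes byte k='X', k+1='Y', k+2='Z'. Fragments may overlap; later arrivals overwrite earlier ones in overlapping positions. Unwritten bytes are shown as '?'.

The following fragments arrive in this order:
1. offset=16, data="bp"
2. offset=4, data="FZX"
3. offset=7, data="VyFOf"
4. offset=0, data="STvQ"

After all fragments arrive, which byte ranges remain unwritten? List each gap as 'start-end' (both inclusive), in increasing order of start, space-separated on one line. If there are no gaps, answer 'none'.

Fragment 1: offset=16 len=2
Fragment 2: offset=4 len=3
Fragment 3: offset=7 len=5
Fragment 4: offset=0 len=4
Gaps: 12-15

Answer: 12-15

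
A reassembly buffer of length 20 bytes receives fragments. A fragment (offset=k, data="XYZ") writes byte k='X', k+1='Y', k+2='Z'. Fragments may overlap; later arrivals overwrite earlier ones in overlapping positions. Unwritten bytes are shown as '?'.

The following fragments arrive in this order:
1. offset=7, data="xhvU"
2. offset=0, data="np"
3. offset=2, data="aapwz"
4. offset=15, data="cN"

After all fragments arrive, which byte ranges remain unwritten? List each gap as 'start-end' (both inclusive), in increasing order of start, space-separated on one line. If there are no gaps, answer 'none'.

Fragment 1: offset=7 len=4
Fragment 2: offset=0 len=2
Fragment 3: offset=2 len=5
Fragment 4: offset=15 len=2
Gaps: 11-14 17-19

Answer: 11-14 17-19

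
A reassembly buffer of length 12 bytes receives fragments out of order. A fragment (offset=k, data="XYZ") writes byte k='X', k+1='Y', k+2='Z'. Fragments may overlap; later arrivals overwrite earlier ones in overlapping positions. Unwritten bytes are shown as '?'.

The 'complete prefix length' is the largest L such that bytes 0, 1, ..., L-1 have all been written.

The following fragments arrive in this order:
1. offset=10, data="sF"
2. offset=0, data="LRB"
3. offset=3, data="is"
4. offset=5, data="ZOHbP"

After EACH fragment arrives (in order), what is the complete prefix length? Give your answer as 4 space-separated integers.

Answer: 0 3 5 12

Derivation:
Fragment 1: offset=10 data="sF" -> buffer=??????????sF -> prefix_len=0
Fragment 2: offset=0 data="LRB" -> buffer=LRB???????sF -> prefix_len=3
Fragment 3: offset=3 data="is" -> buffer=LRBis?????sF -> prefix_len=5
Fragment 4: offset=5 data="ZOHbP" -> buffer=LRBisZOHbPsF -> prefix_len=12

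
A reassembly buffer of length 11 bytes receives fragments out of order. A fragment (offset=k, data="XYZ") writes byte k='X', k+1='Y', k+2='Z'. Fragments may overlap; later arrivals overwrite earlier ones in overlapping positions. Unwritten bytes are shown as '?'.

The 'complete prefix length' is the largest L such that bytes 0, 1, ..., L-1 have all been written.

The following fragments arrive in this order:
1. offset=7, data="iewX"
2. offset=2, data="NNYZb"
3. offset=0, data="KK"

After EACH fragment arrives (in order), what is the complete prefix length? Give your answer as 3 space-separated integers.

Answer: 0 0 11

Derivation:
Fragment 1: offset=7 data="iewX" -> buffer=???????iewX -> prefix_len=0
Fragment 2: offset=2 data="NNYZb" -> buffer=??NNYZbiewX -> prefix_len=0
Fragment 3: offset=0 data="KK" -> buffer=KKNNYZbiewX -> prefix_len=11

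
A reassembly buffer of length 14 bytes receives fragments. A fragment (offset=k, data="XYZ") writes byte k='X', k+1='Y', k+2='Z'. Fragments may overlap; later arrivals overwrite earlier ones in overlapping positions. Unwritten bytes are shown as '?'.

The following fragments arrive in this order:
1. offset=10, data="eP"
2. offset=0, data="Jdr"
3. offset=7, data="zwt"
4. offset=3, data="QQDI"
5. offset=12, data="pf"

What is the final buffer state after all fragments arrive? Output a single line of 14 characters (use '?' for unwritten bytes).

Answer: JdrQQDIzwtePpf

Derivation:
Fragment 1: offset=10 data="eP" -> buffer=??????????eP??
Fragment 2: offset=0 data="Jdr" -> buffer=Jdr???????eP??
Fragment 3: offset=7 data="zwt" -> buffer=Jdr????zwteP??
Fragment 4: offset=3 data="QQDI" -> buffer=JdrQQDIzwteP??
Fragment 5: offset=12 data="pf" -> buffer=JdrQQDIzwtePpf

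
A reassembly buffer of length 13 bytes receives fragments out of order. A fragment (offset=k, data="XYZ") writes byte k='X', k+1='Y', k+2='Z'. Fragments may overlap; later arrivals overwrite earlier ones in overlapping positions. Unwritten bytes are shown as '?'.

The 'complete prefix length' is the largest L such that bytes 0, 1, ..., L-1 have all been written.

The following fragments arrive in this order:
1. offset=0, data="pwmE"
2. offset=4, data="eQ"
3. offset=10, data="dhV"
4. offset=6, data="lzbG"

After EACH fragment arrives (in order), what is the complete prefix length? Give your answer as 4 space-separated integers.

Answer: 4 6 6 13

Derivation:
Fragment 1: offset=0 data="pwmE" -> buffer=pwmE????????? -> prefix_len=4
Fragment 2: offset=4 data="eQ" -> buffer=pwmEeQ??????? -> prefix_len=6
Fragment 3: offset=10 data="dhV" -> buffer=pwmEeQ????dhV -> prefix_len=6
Fragment 4: offset=6 data="lzbG" -> buffer=pwmEeQlzbGdhV -> prefix_len=13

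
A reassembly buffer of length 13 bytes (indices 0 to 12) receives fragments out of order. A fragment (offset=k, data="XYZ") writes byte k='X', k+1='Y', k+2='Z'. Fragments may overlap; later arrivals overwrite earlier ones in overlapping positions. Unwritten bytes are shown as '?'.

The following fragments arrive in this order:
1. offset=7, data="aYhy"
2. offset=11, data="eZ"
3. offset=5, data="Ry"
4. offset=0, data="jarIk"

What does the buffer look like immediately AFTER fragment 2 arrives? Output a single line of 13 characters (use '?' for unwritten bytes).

Fragment 1: offset=7 data="aYhy" -> buffer=???????aYhy??
Fragment 2: offset=11 data="eZ" -> buffer=???????aYhyeZ

Answer: ???????aYhyeZ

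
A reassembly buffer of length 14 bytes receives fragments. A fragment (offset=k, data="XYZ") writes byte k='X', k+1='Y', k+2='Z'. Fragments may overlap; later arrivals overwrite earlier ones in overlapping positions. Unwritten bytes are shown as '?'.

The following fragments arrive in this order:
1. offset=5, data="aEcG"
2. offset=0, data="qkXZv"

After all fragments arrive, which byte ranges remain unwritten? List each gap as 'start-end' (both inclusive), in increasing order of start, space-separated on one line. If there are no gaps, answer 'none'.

Fragment 1: offset=5 len=4
Fragment 2: offset=0 len=5
Gaps: 9-13

Answer: 9-13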